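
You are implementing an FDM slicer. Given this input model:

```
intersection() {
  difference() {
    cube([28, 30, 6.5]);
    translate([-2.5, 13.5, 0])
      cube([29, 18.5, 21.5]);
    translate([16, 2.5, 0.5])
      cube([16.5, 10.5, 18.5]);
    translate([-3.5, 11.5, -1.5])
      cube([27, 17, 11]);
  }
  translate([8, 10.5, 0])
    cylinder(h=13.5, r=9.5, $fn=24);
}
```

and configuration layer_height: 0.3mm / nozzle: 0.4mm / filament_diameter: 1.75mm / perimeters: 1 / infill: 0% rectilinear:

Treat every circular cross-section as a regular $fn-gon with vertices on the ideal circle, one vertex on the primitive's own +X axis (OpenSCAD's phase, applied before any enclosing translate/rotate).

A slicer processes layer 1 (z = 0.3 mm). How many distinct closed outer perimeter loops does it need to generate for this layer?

At z = 0.3 mm: the 28×30 cube contributes its full rectangle; the 29×18.5 cube at (-2.5, 13.5) contributes its full rectangle; the cube at (16, 2.5) is absent (z outside [0.5, 19]); the 27×17 cube at (-3.5, 11.5) contributes its full rectangle; Subtracting the remaining from the first: starting from the 28×30 cube, the 29×18.5 cube at (-2.5, 13.5) partially overlaps it — only the 437.25 mm² overlap (of its 536.50 mm²) is removed, clipping the outline; the 27×17 cube at (-3.5, 11.5) partially overlaps it — only the 47.00 mm² overlap (of its 459.00 mm²) is removed, clipping the outline — 1 connected region; the cylinder at (8, 10.5): section is a regular 24-gon, circumradius r=9.5; After intersecting: the r=9.5 cylinder at (8, 10.5) partially overlaps the result so far; clipping to the common part keeps 152.65 mm² — 1 connected region. The result has 1 disconnected region.

1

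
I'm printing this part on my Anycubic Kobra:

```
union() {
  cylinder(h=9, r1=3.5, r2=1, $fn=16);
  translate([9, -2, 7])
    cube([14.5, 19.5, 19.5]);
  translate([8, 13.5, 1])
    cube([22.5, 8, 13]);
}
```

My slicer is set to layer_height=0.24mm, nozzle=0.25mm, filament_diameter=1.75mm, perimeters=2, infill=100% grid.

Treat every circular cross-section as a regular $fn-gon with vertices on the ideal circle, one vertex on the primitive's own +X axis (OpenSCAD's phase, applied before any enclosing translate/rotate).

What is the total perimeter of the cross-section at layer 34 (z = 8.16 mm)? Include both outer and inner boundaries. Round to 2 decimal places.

At z = 8.16 mm: the cone (r1=3.5→r2=1) has section circumradius 1.233 here — a regular 16-gon (perimeter = 2·16·1.233·sin(180°/16) = 7.70 mm); the 14.5×19.5 cube at (9, -2) contributes its full rectangle (perimeter 68.00 mm); the 22.5×8 cube at (8, 13.5) contributes its full rectangle (perimeter 61.00 mm); Merging all regions: the regions partially overlap (shared area 58.00 mm²), so the edge portions inside another operand are dropped and the merged outline is re-measured after clipping — boundary = 99.70 mm. Overall, the cross-section has 2 separate islands. Total boundary length (outer) = 99.70 mm.

99.70 mm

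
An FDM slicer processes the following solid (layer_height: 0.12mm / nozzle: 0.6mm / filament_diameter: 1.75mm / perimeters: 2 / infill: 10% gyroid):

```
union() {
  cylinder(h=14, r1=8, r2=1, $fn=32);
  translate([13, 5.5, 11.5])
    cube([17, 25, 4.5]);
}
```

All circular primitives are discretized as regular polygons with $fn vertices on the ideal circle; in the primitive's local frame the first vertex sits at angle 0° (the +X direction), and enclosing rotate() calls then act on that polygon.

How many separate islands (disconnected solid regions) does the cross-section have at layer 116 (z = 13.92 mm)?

At z = 13.92 mm: the cone contributes a regular 32-gon of circumradius 1.040 (interpolated between r1=8 and r2=1 at t=0.994); the cube at (13, 5.5) (footprint 17×25) is included at this height; Merging all regions: the 2 present regions are separate (no shared area or edge), so areas and boundary lengths simply add and each stays a separate island — 2 connected regions. Overall, the cross-section has 2 separate islands. Island count = 2.

2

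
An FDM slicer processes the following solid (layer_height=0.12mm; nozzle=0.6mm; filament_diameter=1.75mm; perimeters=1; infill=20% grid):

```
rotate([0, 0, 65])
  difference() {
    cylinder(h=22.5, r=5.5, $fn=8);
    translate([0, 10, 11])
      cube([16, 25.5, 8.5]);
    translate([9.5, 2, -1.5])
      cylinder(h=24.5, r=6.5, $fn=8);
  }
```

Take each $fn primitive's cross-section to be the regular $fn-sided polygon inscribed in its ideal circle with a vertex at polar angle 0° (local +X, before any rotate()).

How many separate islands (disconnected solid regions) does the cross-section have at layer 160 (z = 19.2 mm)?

At z = 19.2 mm: the r=5.5 cylinder contributes a regular 8-gon of circumradius 5.5; the 16×25.5 cube at (0, 10) contributes its full rectangle; the cylinder at (9.5, 2): section is a regular 8-gon, circumradius r=6.5; Subtracting the remaining from the first: starting from the r=5.5 cylinder, the 16×25.5 cube at (0, 10) misses the remaining region (no effect); the r=6.5 cylinder at (9.5, 2) partially overlaps it — only the 6.71 mm² overlap (of its 119.50 mm²) is removed, clipping the outline — 1 connected region; (whole slice rotated 65° about Z — lengths, areas and connectivity unchanged). Overall, the cross-section is a single solid region. Island count = 1.

1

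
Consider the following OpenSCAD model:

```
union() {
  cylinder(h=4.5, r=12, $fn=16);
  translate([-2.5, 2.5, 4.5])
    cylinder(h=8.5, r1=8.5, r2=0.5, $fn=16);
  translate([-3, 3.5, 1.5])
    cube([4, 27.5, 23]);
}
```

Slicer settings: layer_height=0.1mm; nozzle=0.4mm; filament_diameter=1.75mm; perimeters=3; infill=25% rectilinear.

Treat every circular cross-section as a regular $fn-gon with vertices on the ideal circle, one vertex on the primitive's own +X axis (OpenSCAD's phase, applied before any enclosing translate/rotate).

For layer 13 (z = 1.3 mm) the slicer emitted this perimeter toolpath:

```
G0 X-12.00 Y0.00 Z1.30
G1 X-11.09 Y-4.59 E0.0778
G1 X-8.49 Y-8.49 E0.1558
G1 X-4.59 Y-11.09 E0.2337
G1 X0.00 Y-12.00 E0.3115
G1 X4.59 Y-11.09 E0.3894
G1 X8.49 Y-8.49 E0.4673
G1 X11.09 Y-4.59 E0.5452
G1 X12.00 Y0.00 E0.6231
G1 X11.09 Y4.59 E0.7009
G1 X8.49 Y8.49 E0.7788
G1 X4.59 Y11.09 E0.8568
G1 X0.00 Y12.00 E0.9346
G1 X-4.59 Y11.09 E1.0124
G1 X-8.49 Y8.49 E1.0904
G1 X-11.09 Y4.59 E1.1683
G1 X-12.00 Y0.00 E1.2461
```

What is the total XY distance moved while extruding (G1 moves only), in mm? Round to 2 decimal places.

Sum the Euclidean lengths of each G1 segment: total = 74.93 mm.

74.93 mm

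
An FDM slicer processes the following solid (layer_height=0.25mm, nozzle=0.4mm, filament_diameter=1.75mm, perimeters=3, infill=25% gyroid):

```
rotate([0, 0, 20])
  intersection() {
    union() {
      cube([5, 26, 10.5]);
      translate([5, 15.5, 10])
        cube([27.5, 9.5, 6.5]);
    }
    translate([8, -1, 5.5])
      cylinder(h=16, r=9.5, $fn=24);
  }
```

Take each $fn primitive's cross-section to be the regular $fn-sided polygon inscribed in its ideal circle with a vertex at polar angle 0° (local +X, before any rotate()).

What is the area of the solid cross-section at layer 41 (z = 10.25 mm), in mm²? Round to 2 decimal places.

At z = 10.25 mm: the cube is present — its section is the full 5×26 rectangle (area 130.00 mm²); the cube at (5, 15.5) is present — its section is the full 27.5×9.5 rectangle (area 261.25 mm²); Taking the union: the 2 present regions share edge segments without overlapping in area, so areas simply add but the touching pieces fuse into one outline (the shared edge portions become interior and drop out of the boundary) — area = 391.25 mm²; the cylinder at (8, -1): section is a regular 24-gon, circumradius r=9.5 (area = (24/2)·9.500²·sin(360°/24) = 280.30 mm²); After intersecting: the r=9.5 cylinder at (8, -1) partially overlaps the result so far; clipping to the common part keeps 32.28 mm² — area = 32.28 mm²; (rotated 20° about Z; rotation is an isometry so areas/perimeters/island counts are preserved). Overall, the cross-section is a single solid region. Net area = 32.28 mm².

32.28 mm²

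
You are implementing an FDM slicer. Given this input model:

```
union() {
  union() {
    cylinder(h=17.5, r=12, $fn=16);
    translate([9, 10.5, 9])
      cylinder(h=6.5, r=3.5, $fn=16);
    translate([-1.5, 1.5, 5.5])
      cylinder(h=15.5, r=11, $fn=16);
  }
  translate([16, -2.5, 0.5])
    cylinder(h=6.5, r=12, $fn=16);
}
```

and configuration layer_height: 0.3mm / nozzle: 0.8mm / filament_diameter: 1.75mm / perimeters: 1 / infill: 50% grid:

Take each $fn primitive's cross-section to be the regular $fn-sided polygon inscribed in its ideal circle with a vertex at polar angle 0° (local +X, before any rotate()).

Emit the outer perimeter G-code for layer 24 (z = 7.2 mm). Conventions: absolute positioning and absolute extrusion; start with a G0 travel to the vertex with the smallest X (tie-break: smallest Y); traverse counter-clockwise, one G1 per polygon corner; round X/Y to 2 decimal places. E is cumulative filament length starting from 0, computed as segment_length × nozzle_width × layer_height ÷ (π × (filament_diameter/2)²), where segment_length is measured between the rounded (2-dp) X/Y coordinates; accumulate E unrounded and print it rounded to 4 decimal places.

G0 X-12.50 Y1.50 Z7.20
G1 X-11.66 Y-2.71 E0.4284
G1 X-11.38 Y-3.14 E0.4796
G1 X-11.09 Y-4.59 E0.6271
G1 X-8.49 Y-8.49 E1.0948
G1 X-4.59 Y-11.09 E1.5625
G1 X0.00 Y-12.00 E2.0294
G1 X4.59 Y-11.09 E2.4963
G1 X8.49 Y-8.49 E2.9640
G1 X11.09 Y-4.59 E3.4317
G1 X12.00 Y0.00 E3.8986
G1 X11.09 Y4.59 E4.3655
G1 X8.49 Y8.49 E4.8332
G1 X4.59 Y11.09 E5.3009
G1 X3.14 Y11.38 E5.4484
G1 X2.71 Y11.66 E5.4996
G1 X-1.50 Y12.50 E5.9280
G1 X-5.71 Y11.66 E6.3563
G1 X-9.28 Y9.28 E6.7845
G1 X-11.66 Y5.71 E7.2126
G1 X-12.50 Y1.50 E7.6409

At z = 7.2 mm: the r=12 cylinder contributes a regular 16-gon of circumradius 12; the cylinder at (9, 10.5) is not intersected at this z (z outside [9, 15.5]); the cylinder at (-1.5, 1.5): section is a regular 16-gon, circumradius r=11; Combining (union): the regions partially overlap (shared area 352.06 mm²), so overlapping operands fuse into one piece — 1 connected region; the cylinder at (16, -2.5) does not reach this height (z outside [0.5, 7]); Combining (union): only that combined region is present, so the union is just that shape — 1 connected region. The outline is a single polygon with 20 vertices. Extrusion per mm of travel: 0.8 × 0.3 / (π × 0.875²) = 0.099780. Accumulating E over each segment gives final E = 7.6409.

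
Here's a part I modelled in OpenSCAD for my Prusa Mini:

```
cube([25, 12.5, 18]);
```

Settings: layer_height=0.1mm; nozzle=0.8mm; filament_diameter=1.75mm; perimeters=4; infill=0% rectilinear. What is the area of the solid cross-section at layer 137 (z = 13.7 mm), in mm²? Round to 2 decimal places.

312.50 mm²

At z = 13.7 mm: the 25×12.5 cube contributes its full rectangle (area 312.50 mm²). Overall, the cross-section is a single solid region. Net area = 312.50 mm².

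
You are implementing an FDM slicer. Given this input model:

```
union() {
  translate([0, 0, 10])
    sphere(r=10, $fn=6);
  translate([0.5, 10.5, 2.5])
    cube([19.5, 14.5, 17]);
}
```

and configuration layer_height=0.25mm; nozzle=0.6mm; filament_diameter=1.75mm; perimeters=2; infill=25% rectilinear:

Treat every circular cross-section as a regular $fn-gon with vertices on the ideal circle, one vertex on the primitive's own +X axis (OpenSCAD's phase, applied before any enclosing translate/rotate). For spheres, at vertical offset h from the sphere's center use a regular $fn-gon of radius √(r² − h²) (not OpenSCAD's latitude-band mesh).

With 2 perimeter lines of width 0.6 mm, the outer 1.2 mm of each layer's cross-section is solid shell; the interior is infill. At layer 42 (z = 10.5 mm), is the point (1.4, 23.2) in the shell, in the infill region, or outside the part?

shell

At z = 10.5 mm: the sphere: section is a regular 6-gon, circumradius = √(r²−h²) = √(10²−0.5²) = 9.987; the 19.5×14.5 cube at (0.5, 10.5) contributes its full rectangle; Merging all regions: the 2 present regions are separate (no shared area or edge), so areas and boundary lengths simply add and each stays a separate island — 2 connected regions. Overall, the cross-section has 2 separate islands. The nearest boundary edge runs (0.50, 10.50)→(0.50, 25.00); distance from the point to it = 0.90 mm. (Shell/infill is judged within the island containing the point — the largest one.) The point is inside the cross-section, 0.90 mm from the nearest boundary — within the 1.2 mm shell band (2 × 0.6).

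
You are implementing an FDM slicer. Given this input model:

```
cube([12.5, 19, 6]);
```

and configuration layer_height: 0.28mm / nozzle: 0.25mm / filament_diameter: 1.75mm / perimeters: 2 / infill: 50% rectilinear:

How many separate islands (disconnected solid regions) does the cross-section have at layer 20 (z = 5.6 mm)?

1

At z = 5.6 mm: the 12.5×19 cube contributes its full rectangle. Overall, the cross-section is a single solid region. Island count = 1.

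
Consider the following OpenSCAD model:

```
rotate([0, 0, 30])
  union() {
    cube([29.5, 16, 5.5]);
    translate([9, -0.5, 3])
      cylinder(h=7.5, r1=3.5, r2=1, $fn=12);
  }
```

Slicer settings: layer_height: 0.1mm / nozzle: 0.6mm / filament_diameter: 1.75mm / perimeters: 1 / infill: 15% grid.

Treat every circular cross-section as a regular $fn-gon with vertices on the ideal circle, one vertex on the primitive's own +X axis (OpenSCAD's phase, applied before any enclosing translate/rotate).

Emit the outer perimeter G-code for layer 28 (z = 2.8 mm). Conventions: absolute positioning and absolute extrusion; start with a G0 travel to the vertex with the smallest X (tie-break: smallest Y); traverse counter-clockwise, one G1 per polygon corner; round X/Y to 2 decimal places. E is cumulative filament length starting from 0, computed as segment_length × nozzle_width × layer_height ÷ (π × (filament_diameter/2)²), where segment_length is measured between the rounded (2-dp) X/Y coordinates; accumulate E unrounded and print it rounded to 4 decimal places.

At z = 2.8 mm: the cube (footprint 29.5×16) is included at this height; the cone at (9, -0.5) is absent (z outside [3, 10.5]); Taking the union: only the 29.5×16 cube is present, so the union is just that shape — 1 connected region; (whole slice rotated 30° about Z — lengths, areas and connectivity unchanged). The outline is a single polygon with 4 vertices. Extrusion per mm of travel: 0.6 × 0.1 / (π × 0.875²) = 0.024945. Accumulating E over each segment gives final E = 2.2703.

G0 X-8.00 Y13.86 Z2.80
G1 X0.00 Y0.00 E0.3992
G1 X25.55 Y14.75 E1.1351
G1 X17.55 Y28.61 E1.5343
G1 X-8.00 Y13.86 E2.2703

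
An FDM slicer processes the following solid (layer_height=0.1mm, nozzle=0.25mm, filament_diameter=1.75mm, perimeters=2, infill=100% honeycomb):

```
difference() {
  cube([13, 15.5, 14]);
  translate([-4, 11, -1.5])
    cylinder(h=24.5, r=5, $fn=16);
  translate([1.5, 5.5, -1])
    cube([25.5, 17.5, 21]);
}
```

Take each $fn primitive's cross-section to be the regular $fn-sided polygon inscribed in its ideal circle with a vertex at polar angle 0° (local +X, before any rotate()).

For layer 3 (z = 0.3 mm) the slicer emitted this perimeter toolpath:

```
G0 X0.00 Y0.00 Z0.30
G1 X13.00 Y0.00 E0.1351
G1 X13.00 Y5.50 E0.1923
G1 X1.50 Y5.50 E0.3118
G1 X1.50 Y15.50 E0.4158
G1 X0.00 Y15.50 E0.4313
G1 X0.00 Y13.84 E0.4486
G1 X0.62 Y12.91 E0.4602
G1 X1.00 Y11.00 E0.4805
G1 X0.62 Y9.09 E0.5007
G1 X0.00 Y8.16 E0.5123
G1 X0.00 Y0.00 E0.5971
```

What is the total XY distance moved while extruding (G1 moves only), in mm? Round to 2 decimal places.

Sum the Euclidean lengths of each G1 segment: total = 57.45 mm.

57.45 mm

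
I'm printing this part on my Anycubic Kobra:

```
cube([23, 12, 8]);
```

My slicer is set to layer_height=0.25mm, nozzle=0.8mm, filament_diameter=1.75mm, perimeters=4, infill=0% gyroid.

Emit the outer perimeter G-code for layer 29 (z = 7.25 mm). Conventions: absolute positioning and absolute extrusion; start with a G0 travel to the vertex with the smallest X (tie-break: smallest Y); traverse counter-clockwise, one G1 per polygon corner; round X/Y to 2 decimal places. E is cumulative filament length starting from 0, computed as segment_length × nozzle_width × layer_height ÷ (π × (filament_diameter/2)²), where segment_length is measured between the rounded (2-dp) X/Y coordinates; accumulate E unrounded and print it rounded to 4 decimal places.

G0 X0.00 Y0.00 Z7.25
G1 X23.00 Y0.00 E1.9125
G1 X23.00 Y12.00 E2.9103
G1 X0.00 Y12.00 E4.8227
G1 X0.00 Y0.00 E5.8205

At z = 7.25 mm: the cube (footprint 23×12) is included at this height. The outline is a single polygon with 4 vertices. Extrusion per mm of travel: 0.8 × 0.25 / (π × 0.875²) = 0.083150. Accumulating E over each segment gives final E = 5.8205.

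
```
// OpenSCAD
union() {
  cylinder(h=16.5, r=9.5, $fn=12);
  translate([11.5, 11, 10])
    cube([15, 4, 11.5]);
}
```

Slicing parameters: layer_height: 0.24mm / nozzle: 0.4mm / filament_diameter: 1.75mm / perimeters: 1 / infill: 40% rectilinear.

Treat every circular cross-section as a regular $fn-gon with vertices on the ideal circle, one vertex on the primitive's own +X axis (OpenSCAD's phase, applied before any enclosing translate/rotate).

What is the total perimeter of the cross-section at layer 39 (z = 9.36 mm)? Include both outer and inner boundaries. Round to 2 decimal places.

59.01 mm

At z = 9.36 mm: the r=9.5 cylinder contributes a regular 12-gon of circumradius 9.5 (perimeter = 2·12·9.500·sin(180°/12) = 59.01 mm); the cube at (11.5, 11) does not reach this height (z outside [10, 21.5]); Combining (union): only the r=9.5 cylinder is present, so the union is just that shape — boundary = 59.01 mm. Overall, the cross-section is a single solid region. Total boundary length (outer) = 59.01 mm.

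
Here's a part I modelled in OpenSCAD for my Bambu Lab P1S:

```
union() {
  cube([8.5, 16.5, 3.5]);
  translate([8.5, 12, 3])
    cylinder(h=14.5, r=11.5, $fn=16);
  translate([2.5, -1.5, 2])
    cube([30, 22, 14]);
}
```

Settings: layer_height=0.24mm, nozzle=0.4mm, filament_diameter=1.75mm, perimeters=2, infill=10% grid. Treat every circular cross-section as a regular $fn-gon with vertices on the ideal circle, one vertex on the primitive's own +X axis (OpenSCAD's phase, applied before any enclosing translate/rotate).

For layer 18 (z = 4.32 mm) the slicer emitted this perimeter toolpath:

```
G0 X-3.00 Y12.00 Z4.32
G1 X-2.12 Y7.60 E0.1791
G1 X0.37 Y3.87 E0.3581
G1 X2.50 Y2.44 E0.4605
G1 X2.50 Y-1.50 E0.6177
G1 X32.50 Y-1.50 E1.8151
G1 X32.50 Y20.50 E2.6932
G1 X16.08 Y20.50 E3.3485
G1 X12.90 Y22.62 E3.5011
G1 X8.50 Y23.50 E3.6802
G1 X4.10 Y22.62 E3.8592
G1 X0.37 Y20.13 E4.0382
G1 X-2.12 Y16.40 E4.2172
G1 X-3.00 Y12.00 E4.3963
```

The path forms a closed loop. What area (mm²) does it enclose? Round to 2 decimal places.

761.18 mm²

Apply the shoelace formula to the sequence of (X, Y) vertices; enclosed area = 761.18 mm².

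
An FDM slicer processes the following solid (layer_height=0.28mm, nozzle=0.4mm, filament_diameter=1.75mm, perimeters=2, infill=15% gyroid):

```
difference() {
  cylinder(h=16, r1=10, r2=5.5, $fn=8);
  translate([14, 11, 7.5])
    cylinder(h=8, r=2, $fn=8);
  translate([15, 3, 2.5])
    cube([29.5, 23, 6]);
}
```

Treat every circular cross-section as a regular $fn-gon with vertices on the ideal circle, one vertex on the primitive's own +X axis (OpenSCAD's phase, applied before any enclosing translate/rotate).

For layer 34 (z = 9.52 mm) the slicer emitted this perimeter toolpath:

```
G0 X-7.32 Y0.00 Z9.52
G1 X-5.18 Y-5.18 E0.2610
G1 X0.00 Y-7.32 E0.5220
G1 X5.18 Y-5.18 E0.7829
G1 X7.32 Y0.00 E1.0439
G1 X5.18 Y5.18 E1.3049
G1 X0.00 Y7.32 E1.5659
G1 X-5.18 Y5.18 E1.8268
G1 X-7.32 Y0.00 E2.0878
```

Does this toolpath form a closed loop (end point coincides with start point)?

Start point (G0): (-7.32, 0.00). End point (last G1): the path returns to the start — closed.

yes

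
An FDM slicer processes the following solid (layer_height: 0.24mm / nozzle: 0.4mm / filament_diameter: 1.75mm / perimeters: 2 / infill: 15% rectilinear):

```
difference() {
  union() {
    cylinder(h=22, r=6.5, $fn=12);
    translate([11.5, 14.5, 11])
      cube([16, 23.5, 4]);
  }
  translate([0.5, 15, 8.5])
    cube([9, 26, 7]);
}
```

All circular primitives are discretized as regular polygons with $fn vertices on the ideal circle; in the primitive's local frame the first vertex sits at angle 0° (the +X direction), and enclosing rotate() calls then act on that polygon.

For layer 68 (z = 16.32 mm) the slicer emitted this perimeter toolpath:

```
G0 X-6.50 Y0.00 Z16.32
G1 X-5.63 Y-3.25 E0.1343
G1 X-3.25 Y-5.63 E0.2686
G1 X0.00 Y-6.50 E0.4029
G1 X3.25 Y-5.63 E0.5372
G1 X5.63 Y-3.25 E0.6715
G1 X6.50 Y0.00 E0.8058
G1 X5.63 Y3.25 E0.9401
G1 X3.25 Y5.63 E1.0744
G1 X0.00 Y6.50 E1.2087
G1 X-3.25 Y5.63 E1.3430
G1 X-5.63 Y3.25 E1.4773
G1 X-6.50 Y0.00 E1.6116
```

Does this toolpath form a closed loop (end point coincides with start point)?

Start point (G0): (-6.50, 0.00). End point (last G1): the path returns to the start — closed.

yes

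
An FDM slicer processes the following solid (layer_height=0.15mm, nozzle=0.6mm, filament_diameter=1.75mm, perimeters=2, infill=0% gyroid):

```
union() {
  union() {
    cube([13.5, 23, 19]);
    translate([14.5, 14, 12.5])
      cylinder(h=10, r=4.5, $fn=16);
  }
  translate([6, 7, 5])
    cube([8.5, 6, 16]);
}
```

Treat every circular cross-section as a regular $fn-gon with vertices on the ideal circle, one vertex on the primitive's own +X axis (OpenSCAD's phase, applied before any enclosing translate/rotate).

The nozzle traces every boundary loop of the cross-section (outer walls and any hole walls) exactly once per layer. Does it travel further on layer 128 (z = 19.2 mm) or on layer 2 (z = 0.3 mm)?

Layer 128 (z = 19.2): the cube is not intersected at this z (z outside [0, 19]); the cylinder at (14.5, 14): section is a regular 16-gon, circumradius r=4.5 (perimeter = 2·16·4.500·sin(180°/16) = 28.09 mm); Taking the union: only the r=4.5 cylinder at (14.5, 14) is present, so the union is just that shape — boundary = 28.09 mm; the 8.5×6 cube at (6, 7) contributes its full rectangle (perimeter 29.00 mm); Merging all regions: the regions partially overlap (shared area 11.10 mm²), so the edge portions inside another operand are dropped and the merged outline is re-measured after clipping — boundary = 43.29 mm. So its perimeter = 43.29 mm. Layer 2 (z = 0.3): the 13.5×23 cube contributes its full rectangle (perimeter 73.00 mm); the cylinder at (14.5, 14) does not reach this height (z outside [12.5, 22.5]); Combining (union): only the 13.5×23 cube is present, so the union is just that shape — boundary = 73.00 mm; the cube at (6, 7) is not intersected at this z (z outside [5, 21]); Merging all regions: only that combined region is present, so the union is just that shape — boundary = 73.00 mm. So its perimeter = 73.00 mm. Layer 2 is larger (73.00 vs 43.29 mm).

layer 2 (z = 0.3 mm)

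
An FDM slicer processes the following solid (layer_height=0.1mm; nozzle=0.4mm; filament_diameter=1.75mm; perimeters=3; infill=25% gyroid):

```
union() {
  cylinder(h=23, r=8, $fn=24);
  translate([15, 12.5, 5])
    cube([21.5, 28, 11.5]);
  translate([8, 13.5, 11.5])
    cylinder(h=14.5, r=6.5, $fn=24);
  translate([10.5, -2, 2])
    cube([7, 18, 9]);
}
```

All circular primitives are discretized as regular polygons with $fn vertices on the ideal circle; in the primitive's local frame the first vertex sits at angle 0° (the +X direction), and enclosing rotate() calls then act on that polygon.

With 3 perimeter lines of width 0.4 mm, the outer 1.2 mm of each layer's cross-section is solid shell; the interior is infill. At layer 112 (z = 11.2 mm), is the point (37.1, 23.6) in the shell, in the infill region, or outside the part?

outside

At z = 11.2 mm: the r=8 cylinder contributes a regular 24-gon of circumradius 8; the cube at (15, 12.5) (footprint 21.5×28) is included at this height; the cylinder at (8, 13.5) is not intersected at this z (z outside [11.5, 26]); the cube at (10.5, -2) is not intersected at this z (z outside [2, 11]); Merging all regions: the 2 present regions are separate (no shared area or edge), so areas and boundary lengths simply add and each stays a separate island — 2 connected regions. Overall, the cross-section has 2 separate islands. The nearest boundary edge runs (36.50, 40.50)→(36.50, 12.50); distance from the point to it = 0.60 mm. The point is not inside any of the regions above, so it lies outside the cross-section (0.60 mm from the nearest boundary).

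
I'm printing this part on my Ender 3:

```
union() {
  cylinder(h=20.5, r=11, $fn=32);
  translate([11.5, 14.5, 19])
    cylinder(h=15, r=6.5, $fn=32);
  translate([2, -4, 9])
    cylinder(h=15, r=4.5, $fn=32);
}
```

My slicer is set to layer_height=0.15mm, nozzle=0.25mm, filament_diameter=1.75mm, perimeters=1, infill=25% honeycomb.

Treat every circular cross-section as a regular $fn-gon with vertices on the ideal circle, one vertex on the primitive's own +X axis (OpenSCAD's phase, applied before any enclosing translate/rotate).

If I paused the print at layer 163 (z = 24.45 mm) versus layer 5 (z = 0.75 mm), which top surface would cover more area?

Layer 163 (z = 24.45): the cylinder is absent (z outside [0, 20.5]); the r=6.5 cylinder at (11.5, 14.5) gives a regular 32-gon of circumradius 6.5 (constant along its height) (area = (32/2)·6.500²·sin(360°/32) = 131.88 mm²); the cylinder at (2, -4) is not intersected at this z (z outside [9, 24]); Taking the union: only the r=6.5 cylinder at (11.5, 14.5) is present, so the union is just that shape — area = 131.88 mm². So its area = 131.88 mm². Layer 5 (z = 0.75): the r=11 cylinder contributes a regular 32-gon of circumradius 11 (area = (32/2)·11.000²·sin(360°/32) = 377.69 mm²); the cylinder at (11.5, 14.5) does not reach this height (z outside [19, 34]); the cylinder at (2, -4) is not intersected at this z (z outside [9, 24]); Merging all regions: only the r=11 cylinder is present, so the union is just that shape — area = 377.69 mm². So its area = 377.69 mm². Layer 5 is larger (377.69 vs 131.88 mm²).

layer 5 (z = 0.75 mm)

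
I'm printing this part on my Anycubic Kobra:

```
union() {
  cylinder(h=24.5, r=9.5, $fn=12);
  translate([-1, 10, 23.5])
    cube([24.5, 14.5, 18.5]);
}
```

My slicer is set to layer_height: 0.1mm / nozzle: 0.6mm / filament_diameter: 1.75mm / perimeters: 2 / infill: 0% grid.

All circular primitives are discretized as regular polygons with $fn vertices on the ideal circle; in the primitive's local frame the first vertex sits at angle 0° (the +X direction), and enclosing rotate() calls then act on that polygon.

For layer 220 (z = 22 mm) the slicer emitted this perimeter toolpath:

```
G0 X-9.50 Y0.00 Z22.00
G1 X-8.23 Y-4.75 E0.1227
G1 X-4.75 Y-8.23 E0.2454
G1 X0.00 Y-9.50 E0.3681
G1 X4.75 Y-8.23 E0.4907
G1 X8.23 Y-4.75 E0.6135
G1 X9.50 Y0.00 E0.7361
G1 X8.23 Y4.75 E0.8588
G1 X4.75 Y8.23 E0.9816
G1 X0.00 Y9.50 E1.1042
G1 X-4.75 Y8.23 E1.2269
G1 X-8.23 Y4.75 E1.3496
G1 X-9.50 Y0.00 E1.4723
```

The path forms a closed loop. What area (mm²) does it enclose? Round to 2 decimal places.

Apply the shoelace formula to the sequence of (X, Y) vertices; enclosed area = 270.84 mm².

270.84 mm²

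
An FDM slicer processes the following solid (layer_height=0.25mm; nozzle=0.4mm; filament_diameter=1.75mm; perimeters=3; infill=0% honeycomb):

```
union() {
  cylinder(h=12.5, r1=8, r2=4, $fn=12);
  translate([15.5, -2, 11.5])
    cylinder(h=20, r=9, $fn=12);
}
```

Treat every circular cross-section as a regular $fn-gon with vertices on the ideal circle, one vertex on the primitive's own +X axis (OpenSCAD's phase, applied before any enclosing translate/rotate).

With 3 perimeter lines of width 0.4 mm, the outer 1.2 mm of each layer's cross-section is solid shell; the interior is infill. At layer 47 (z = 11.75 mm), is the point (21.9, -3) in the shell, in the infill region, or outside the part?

At z = 11.75 mm: the cone contributes a regular 12-gon of circumradius 4.240 (interpolated between r1=8 and r2=4 at t=0.940); the cylinder at (15.5, -2): section is a regular 12-gon, circumradius r=9; Combining (union): the 2 present regions are separate (no shared area or edge), so areas and boundary lengths simply add and each stays a separate island — 2 connected regions. Overall, the cross-section has 2 separate islands. The nearest boundary edge runs (24.50, -2.00)→(23.29, -6.50); distance from the point to it = 2.25 mm. (Shell/infill is judged within the island containing the point — the largest one.) The point is inside the cross-section and 2.25 mm from the nearest boundary — more than the 1.2 mm shell width (3 × 0.4), so it's in the infill interior.

infill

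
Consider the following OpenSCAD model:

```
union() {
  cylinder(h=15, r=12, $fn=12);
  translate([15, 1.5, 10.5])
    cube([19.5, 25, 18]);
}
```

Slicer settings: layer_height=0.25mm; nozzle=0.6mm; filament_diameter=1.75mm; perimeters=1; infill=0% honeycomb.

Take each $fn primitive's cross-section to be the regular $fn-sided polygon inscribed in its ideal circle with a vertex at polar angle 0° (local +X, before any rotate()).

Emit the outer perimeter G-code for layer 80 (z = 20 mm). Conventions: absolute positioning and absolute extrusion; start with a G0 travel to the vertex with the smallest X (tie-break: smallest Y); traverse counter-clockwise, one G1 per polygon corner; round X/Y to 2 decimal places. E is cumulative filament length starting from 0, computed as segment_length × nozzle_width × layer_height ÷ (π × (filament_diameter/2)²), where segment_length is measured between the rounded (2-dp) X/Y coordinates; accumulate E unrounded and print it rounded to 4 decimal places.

G0 X15.00 Y1.50 Z20.00
G1 X34.50 Y1.50 E1.2161
G1 X34.50 Y26.50 E2.7751
G1 X15.00 Y26.50 E3.9912
G1 X15.00 Y1.50 E5.5503

At z = 20 mm: the cylinder is not intersected at this z (z outside [0, 15]); the cube at (15, 1.5) is present — its section is the full 19.5×25 rectangle; Merging all regions: only the 19.5×25 cube at (15, 1.5) is present, so the union is just that shape — 1 connected region. The outline is a single polygon with 4 vertices. Extrusion per mm of travel: 0.6 × 0.25 / (π × 0.875²) = 0.062363. Accumulating E over each segment gives final E = 5.5503.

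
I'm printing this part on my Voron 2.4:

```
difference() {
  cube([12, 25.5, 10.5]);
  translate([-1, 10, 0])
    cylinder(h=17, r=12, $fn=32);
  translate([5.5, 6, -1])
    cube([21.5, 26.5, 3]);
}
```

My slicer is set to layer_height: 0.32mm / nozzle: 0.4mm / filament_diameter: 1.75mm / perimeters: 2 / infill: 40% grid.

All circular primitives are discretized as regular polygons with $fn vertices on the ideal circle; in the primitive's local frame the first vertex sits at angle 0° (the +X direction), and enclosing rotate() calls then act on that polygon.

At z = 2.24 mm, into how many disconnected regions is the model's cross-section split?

At z = 2.24 mm: the cube (footprint 12×25.5) is included at this height; the r=12 cylinder at (-1, 10) contributes a regular 32-gon of circumradius 12; the cube at (5.5, 6) is not intersected at this z (z outside [-1, 2]); After the difference (first − rest): starting from the 12×25.5 cube, the r=12 cylinder at (-1, 10) partially overlaps it — only the 194.06 mm² overlap (of its 449.49 mm²) is removed, clipping the outline — 1 connected region. The result has 1 disconnected region.

1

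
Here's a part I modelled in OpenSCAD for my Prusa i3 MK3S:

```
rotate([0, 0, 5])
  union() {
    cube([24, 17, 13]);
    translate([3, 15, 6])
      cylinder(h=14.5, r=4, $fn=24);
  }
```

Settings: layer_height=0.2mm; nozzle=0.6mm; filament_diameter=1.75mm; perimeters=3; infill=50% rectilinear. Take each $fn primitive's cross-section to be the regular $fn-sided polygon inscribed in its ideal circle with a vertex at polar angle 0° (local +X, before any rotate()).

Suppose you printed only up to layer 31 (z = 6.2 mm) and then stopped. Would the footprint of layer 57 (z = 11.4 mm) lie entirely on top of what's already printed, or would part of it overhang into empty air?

Compare the two slices. At z = 6.2: the cube is present — its section is the full 24×17 rectangle (area 408.00 mm²); the r=4 cylinder at (3, 15) contributes a regular 24-gon of circumradius 4 (area = (24/2)·4.000²·sin(360°/24) = 49.69 mm²); Merging all regions: the regions partially overlap — summed areas 457.69 mm² minus the doubly-counted overlap 36.71 mm² gives 420.99 mm² — area = 420.99 mm²; (whole slice rotated 5° about Z — lengths, areas and connectivity unchanged). At z = 11.4: the cube is present — its section is the full 24×17 rectangle (area 408.00 mm²); the r=4 cylinder at (3, 15) gives a regular 24-gon of circumradius 4 (constant along its height) (area = (24/2)·4.000²·sin(360°/24) = 49.69 mm²); Combining (union): the regions partially overlap — summed areas 457.69 mm² minus the doubly-counted overlap 36.71 mm² gives 420.99 mm² — area = 420.99 mm²; (rotated 5° about Z; rotation is an isometry so areas/perimeters/island counts are preserved). Checking containment: the cross-section at z = 11.4 is a subset of the cross-section at z = 6.2.

entirely on top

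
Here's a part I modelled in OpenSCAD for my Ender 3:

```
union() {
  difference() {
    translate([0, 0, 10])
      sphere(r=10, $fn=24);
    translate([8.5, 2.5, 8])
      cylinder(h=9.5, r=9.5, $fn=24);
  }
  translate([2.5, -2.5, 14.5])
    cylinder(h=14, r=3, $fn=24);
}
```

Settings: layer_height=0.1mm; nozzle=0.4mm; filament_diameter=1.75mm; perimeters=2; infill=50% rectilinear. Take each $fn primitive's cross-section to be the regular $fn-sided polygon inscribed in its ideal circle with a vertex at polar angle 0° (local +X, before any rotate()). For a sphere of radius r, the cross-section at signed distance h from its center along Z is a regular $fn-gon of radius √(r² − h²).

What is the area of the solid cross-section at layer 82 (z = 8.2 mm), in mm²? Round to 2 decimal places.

At z = 8.2 mm: the r=10 sphere contributes a regular 24-gon of circumradius √(10²−1.8²) = 9.837 (area = (24/2)·9.837²·sin(360°/24) = 300.52 mm²); the cylinder at (8.5, 2.5): section is a regular 24-gon, circumradius r=9.5 (area = (24/2)·9.500²·sin(360°/24) = 280.30 mm²); Taking the first minus the rest: starting from the r=10 sphere (300.52 mm²), the r=9.5 cylinder at (8.5, 2.5) partially overlaps it — only the 126.19 mm² overlap (of its 280.30 mm²) is removed, clipping the outline — area = 174.33 mm²; the cylinder at (2.5, -2.5) is absent (z outside [14.5, 28.5]); Taking the union: only that combined region is present, so the union is just that shape — area = 174.33 mm². Overall, the cross-section is a single solid region. Net area = 174.33 mm².

174.33 mm²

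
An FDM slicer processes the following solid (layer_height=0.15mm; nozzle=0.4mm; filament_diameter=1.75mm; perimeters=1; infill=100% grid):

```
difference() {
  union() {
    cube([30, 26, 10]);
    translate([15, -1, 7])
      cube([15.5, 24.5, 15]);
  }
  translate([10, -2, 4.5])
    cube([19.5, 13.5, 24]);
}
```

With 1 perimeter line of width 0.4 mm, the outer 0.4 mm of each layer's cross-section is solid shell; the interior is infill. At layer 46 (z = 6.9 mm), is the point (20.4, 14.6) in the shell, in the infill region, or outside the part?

At z = 6.9 mm: the 30×26 cube contributes its full rectangle; the cube at (15, -1) does not reach this height (z outside [7, 22]); Merging all regions: only the 30×26 cube is present, so the union is just that shape — 1 connected region; the 19.5×13.5 cube at (10, -2) contributes its full rectangle; Taking the first minus the rest: starting from the result so far, the 19.5×13.5 cube at (10, -2) partially overlaps it — only the 224.25 mm² overlap (of its 263.25 mm²) is removed, clipping the outline — 1 connected region. Overall, the cross-section is a single solid region. The nearest boundary edge runs (29.50, 11.50)→(10.00, 11.50); distance from the point to it = 3.10 mm. The point is inside the cross-section and 3.10 mm from the nearest boundary — more than the 0.4 mm shell width (1 × 0.4), so it's in the infill interior.

infill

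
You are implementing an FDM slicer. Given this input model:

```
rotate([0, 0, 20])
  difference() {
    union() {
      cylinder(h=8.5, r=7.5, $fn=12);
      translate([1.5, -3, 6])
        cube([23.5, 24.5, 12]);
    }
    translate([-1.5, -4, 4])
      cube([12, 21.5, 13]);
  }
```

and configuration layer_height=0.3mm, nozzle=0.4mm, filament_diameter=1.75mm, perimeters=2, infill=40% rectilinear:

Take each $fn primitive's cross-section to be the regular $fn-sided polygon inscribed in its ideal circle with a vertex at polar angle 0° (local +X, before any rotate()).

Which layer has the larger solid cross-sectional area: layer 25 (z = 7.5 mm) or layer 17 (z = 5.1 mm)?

layer 25 (z = 7.5 mm)

Layer 25 (z = 7.5): the cylinder: section is a regular 12-gon, circumradius r=7.5 (area = (12/2)·7.500²·sin(360°/12) = 168.75 mm²); the cube at (1.5, -3) (footprint 23.5×24.5) is included at this height (area 575.75 mm²); Taking the union: the regions partially overlap — summed areas 744.50 mm² minus the doubly-counted overlap 48.03 mm² gives 696.47 mm² — area = 696.47 mm²; the cube at (-1.5, -4) is present — its section is the full 12×21.5 rectangle (area 258.00 mm²); After the difference (first − rest): starting from that combined region (696.47 mm²), the 12×21.5 cube at (-1.5, -4) partially overlaps it — only the 223.44 mm² overlap (of its 258.00 mm²) is removed, clipping the outline — area = 473.03 mm²; (rotated 20° about Z; rotation is an isometry so areas/perimeters/island counts are preserved). So its area = 473.03 mm². Layer 17 (z = 5.1): the r=7.5 cylinder gives a regular 12-gon of circumradius 7.5 (constant along its height) (area = (12/2)·7.500²·sin(360°/12) = 168.75 mm²); the cube at (1.5, -3) is absent (z outside [6, 18]); Combining (union): only the r=7.5 cylinder is present, so the union is just that shape — area = 168.75 mm²; the cube at (-1.5, -4) is present — its section is the full 12×21.5 rectangle (area 258.00 mm²); Subtracting the remaining from the first: starting from that combined region (168.75 mm²), the 12×21.5 cube at (-1.5, -4) partially overlaps it — only the 86.97 mm² overlap (of its 258.00 mm²) is removed, clipping the outline — area = 81.78 mm²; (whole slice rotated 20° about Z — lengths, areas and connectivity unchanged). So its area = 81.78 mm². Layer 25 is larger (473.03 vs 81.78 mm²).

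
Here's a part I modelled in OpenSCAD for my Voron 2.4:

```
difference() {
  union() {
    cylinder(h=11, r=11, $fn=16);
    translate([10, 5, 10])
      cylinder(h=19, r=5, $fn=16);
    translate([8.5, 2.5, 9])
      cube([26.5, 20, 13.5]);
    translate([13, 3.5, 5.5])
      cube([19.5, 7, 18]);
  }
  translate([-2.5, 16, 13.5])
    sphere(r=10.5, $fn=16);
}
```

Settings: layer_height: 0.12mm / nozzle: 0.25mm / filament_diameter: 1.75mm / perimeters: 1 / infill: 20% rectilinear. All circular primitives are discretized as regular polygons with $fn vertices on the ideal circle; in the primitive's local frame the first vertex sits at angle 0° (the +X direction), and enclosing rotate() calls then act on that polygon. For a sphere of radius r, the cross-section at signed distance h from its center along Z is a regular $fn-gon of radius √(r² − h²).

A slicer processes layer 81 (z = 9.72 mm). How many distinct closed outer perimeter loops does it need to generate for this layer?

At z = 9.72 mm: the cylinder: section is a regular 16-gon, circumradius r=11; the cylinder at (10, 5) does not reach this height (z outside [10, 29]); the cube at (8.5, 2.5) (footprint 26.5×20) is included at this height; the cube at (13, 3.5) is present — its section is the full 19.5×7 rectangle; Merging all regions: the regions partially overlap (shared area 141.70 mm²), so overlapping operands fuse into one piece — 1 connected region; the r=10.5 sphere at (-2.5, 16) contributes a regular 16-gon of circumradius √(10.5²−3.78²) = 9.796; Subtracting the remaining from the first: starting from that combined region, the r=10.5 sphere at (-2.5, 16) partially overlaps it — only the 37.33 mm² overlap (of its 293.78 mm²) is removed, clipping the outline — 1 connected region. The result has 1 disconnected region.

1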